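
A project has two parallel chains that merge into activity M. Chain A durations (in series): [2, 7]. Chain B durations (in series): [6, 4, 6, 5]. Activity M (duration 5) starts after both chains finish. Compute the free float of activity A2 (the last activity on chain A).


ES(A2) = sum of predecessors on chain A = 2
EF(A2) = ES + duration = 2 + 7 = 9
Successor of A2 is M. ES(M) = max(sum(A), sum(B)) = max(9, 21) = 21
Free float = ES(successor) - EF(current) = 21 - 9 = 12

12


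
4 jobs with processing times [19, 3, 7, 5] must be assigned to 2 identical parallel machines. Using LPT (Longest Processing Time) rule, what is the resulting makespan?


Sort jobs in decreasing order (LPT): [19, 7, 5, 3]
Assign each job to the least loaded machine:
  Machine 1: jobs [19], load = 19
  Machine 2: jobs [7, 5, 3], load = 15
Makespan = max load = 19

19


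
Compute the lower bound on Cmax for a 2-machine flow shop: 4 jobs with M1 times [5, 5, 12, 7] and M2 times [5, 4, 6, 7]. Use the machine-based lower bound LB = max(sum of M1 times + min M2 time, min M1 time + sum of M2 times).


LB1 = sum(M1 times) + min(M2 times) = 29 + 4 = 33
LB2 = min(M1 times) + sum(M2 times) = 5 + 22 = 27
Lower bound = max(LB1, LB2) = max(33, 27) = 33

33


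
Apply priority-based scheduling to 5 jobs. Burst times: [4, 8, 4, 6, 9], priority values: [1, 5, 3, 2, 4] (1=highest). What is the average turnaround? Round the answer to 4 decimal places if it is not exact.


Sort by priority (ascending = highest first):
Order: [(1, 4), (2, 6), (3, 4), (4, 9), (5, 8)]
Completion times:
  Priority 1, burst=4, C=4
  Priority 2, burst=6, C=10
  Priority 3, burst=4, C=14
  Priority 4, burst=9, C=23
  Priority 5, burst=8, C=31
Average turnaround = 82/5 = 16.4

16.4


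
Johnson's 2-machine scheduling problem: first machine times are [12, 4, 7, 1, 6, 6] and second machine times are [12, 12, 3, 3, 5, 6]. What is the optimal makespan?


Apply Johnson's rule:
  Group 1 (a <= b): [(4, 1, 3), (2, 4, 12), (6, 6, 6), (1, 12, 12)]
  Group 2 (a > b): [(5, 6, 5), (3, 7, 3)]
Optimal job order: [4, 2, 6, 1, 5, 3]
Schedule:
  Job 4: M1 done at 1, M2 done at 4
  Job 2: M1 done at 5, M2 done at 17
  Job 6: M1 done at 11, M2 done at 23
  Job 1: M1 done at 23, M2 done at 35
  Job 5: M1 done at 29, M2 done at 40
  Job 3: M1 done at 36, M2 done at 43
Makespan = 43

43


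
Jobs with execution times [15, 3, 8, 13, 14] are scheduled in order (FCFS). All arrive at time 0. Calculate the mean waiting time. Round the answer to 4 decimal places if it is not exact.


FCFS order (as given): [15, 3, 8, 13, 14]
Waiting times:
  Job 1: wait = 0
  Job 2: wait = 15
  Job 3: wait = 18
  Job 4: wait = 26
  Job 5: wait = 39
Sum of waiting times = 98
Average waiting time = 98/5 = 19.6

19.6


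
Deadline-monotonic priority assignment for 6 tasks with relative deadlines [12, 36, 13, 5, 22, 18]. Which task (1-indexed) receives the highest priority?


Sort tasks by relative deadline (ascending):
  Task 4: deadline = 5
  Task 1: deadline = 12
  Task 3: deadline = 13
  Task 6: deadline = 18
  Task 5: deadline = 22
  Task 2: deadline = 36
Priority order (highest first): [4, 1, 3, 6, 5, 2]
Highest priority task = 4

4


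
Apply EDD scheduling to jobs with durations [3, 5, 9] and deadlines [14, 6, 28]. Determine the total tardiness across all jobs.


Sort by due date (EDD order): [(5, 6), (3, 14), (9, 28)]
Compute completion times and tardiness:
  Job 1: p=5, d=6, C=5, tardiness=max(0,5-6)=0
  Job 2: p=3, d=14, C=8, tardiness=max(0,8-14)=0
  Job 3: p=9, d=28, C=17, tardiness=max(0,17-28)=0
Total tardiness = 0

0


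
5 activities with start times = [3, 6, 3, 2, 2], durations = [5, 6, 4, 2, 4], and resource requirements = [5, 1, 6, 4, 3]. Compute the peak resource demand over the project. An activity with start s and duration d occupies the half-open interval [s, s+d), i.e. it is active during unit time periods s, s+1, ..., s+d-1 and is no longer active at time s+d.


Each activity i is active on [start_i, start_i + duration_i).
Compute total resource usage per time slot:
  t=0: active resources = [], total = 0
  t=1: active resources = [], total = 0
  t=2: active resources = [4, 3], total = 7
  t=3: active resources = [5, 6, 4, 3], total = 18
  t=4: active resources = [5, 6, 3], total = 14
  t=5: active resources = [5, 6, 3], total = 14
  t=6: active resources = [5, 1, 6], total = 12
  t=7: active resources = [5, 1], total = 6
  t=8: active resources = [1], total = 1
  t=9: active resources = [1], total = 1
  t=10: active resources = [1], total = 1
  t=11: active resources = [1], total = 1
Peak resource demand = 18

18


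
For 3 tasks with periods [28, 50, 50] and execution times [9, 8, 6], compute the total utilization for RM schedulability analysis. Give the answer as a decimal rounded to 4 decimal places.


Compute individual utilizations (exact fractions):
  Task 1: C/T = 9/28 (approx. 0.3214)
  Task 2: C/T = 8/50 = 4/25 (approx. 0.16)
  Task 3: C/T = 6/50 = 3/25 (approx. 0.12)
Total utilization U = 9/28 + 4/25 + 3/25 = 421/700
Rounded to 4 decimal places: U = 0.6014
RM (Liu & Layland) bound for 3 tasks = 0.779763; compare with U = 421/700 (approx. 0.601429)
U <= bound, so schedulable by RM sufficient condition.

0.6014


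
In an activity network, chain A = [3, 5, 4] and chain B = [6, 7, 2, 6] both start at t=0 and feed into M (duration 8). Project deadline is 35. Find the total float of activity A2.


Forward pass: ES(A2) = sum of predecessors on chain A = 3
EF = ES + duration = 3 + 5 = 8
Backward pass: LF(M) = deadline = 35; LS(M) = 35 - 8 = 27
LF(A2) = LS(M) - sum(successors on chain A) = 27 - 4 = 23
LS = LF - duration = 23 - 5 = 18
Total float = LS - ES = 18 - 3 = 15

15


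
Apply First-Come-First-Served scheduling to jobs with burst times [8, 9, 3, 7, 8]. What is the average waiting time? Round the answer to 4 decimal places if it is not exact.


FCFS order (as given): [8, 9, 3, 7, 8]
Waiting times:
  Job 1: wait = 0
  Job 2: wait = 8
  Job 3: wait = 17
  Job 4: wait = 20
  Job 5: wait = 27
Sum of waiting times = 72
Average waiting time = 72/5 = 14.4

14.4


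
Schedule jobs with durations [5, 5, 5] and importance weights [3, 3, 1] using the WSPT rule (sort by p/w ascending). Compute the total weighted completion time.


Compute p/w ratios and sort ascending (WSPT): [(5, 3), (5, 3), (5, 1)]
Compute weighted completion times:
  Job (p=5,w=3): C=5, w*C=3*5=15
  Job (p=5,w=3): C=10, w*C=3*10=30
  Job (p=5,w=1): C=15, w*C=1*15=15
Total weighted completion time = 60

60


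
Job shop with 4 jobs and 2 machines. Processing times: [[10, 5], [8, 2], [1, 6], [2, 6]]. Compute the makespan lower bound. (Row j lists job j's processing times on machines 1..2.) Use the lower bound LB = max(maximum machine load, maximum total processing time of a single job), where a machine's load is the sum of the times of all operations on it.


Machine loads:
  Machine 1: 10 + 8 + 1 + 2 = 21
  Machine 2: 5 + 2 + 6 + 6 = 19
Max machine load = 21
Job totals:
  Job 1: 15
  Job 2: 10
  Job 3: 7
  Job 4: 8
Max job total = 15
Lower bound = max(21, 15) = 21

21


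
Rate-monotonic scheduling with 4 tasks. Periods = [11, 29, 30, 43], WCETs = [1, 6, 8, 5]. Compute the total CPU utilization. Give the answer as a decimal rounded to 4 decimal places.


Compute individual utilizations (exact fractions):
  Task 1: C/T = 1/11 (approx. 0.0909)
  Task 2: C/T = 6/29 (approx. 0.2069)
  Task 3: C/T = 8/30 = 4/15 (approx. 0.2667)
  Task 4: C/T = 5/43 (approx. 0.1163)
Total utilization U = 1/11 + 6/29 + 4/15 + 5/43 = 140068/205755
Rounded to 4 decimal places: U = 0.6808
RM (Liu & Layland) bound for 4 tasks = 0.756828; compare with U = 140068/205755 (approx. 0.680751)
U <= bound, so schedulable by RM sufficient condition.

0.6808


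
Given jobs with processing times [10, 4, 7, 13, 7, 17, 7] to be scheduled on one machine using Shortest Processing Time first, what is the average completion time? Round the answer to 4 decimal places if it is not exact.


Sort jobs by processing time (SPT order): [4, 7, 7, 7, 10, 13, 17]
Compute completion times sequentially:
  Job 1: processing = 4, completes at 4
  Job 2: processing = 7, completes at 11
  Job 3: processing = 7, completes at 18
  Job 4: processing = 7, completes at 25
  Job 5: processing = 10, completes at 35
  Job 6: processing = 13, completes at 48
  Job 7: processing = 17, completes at 65
Sum of completion times = 206
Average completion time = 206/7 = 29.4286

29.4286


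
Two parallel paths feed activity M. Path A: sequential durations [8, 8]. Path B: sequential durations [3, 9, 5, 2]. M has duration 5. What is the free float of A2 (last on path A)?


ES(A2) = sum of predecessors on chain A = 8
EF(A2) = ES + duration = 8 + 8 = 16
Successor of A2 is M. ES(M) = max(sum(A), sum(B)) = max(16, 19) = 19
Free float = ES(successor) - EF(current) = 19 - 16 = 3

3


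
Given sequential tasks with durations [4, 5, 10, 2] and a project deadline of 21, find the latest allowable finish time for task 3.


LF(activity 3) = deadline - sum of successor durations
Successors: activities 4 through 4 with durations [2]
Sum of successor durations = 2
LF = 21 - 2 = 19

19


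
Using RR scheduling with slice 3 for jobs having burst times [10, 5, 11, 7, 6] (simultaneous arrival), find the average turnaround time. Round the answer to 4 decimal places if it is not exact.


Time quantum = 3
Execution trace:
  J1 runs 3 units, time = 3
  J2 runs 3 units, time = 6
  J3 runs 3 units, time = 9
  J4 runs 3 units, time = 12
  J5 runs 3 units, time = 15
  J1 runs 3 units, time = 18
  J2 runs 2 units, time = 20
  J3 runs 3 units, time = 23
  J4 runs 3 units, time = 26
  J5 runs 3 units, time = 29
  J1 runs 3 units, time = 32
  J3 runs 3 units, time = 35
  J4 runs 1 units, time = 36
  J1 runs 1 units, time = 37
  J3 runs 2 units, time = 39
Finish times: [37, 20, 39, 36, 29]
Average turnaround = 161/5 = 32.2

32.2


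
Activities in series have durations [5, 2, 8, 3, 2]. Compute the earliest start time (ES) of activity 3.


Activity 3 starts after activities 1 through 2 complete.
Predecessor durations: [5, 2]
ES = 5 + 2 = 7

7


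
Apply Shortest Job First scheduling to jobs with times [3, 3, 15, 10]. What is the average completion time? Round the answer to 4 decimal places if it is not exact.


SJF order (ascending): [3, 3, 10, 15]
Completion times:
  Job 1: burst=3, C=3
  Job 2: burst=3, C=6
  Job 3: burst=10, C=16
  Job 4: burst=15, C=31
Average completion = 56/4 = 14.0

14.0


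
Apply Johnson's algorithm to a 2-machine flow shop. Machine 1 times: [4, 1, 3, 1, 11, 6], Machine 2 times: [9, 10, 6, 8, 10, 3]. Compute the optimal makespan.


Apply Johnson's rule:
  Group 1 (a <= b): [(2, 1, 10), (4, 1, 8), (3, 3, 6), (1, 4, 9)]
  Group 2 (a > b): [(5, 11, 10), (6, 6, 3)]
Optimal job order: [2, 4, 3, 1, 5, 6]
Schedule:
  Job 2: M1 done at 1, M2 done at 11
  Job 4: M1 done at 2, M2 done at 19
  Job 3: M1 done at 5, M2 done at 25
  Job 1: M1 done at 9, M2 done at 34
  Job 5: M1 done at 20, M2 done at 44
  Job 6: M1 done at 26, M2 done at 47
Makespan = 47

47


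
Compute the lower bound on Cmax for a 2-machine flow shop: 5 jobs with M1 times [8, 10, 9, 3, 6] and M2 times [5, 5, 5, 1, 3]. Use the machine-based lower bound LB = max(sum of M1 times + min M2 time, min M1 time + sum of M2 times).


LB1 = sum(M1 times) + min(M2 times) = 36 + 1 = 37
LB2 = min(M1 times) + sum(M2 times) = 3 + 19 = 22
Lower bound = max(LB1, LB2) = max(37, 22) = 37

37


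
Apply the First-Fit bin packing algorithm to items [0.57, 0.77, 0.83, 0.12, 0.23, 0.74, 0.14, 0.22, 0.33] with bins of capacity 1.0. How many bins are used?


Place items sequentially using First-Fit:
  Item 0.57 -> new Bin 1
  Item 0.77 -> new Bin 2
  Item 0.83 -> new Bin 3
  Item 0.12 -> Bin 1 (now 0.69)
  Item 0.23 -> Bin 1 (now 0.92)
  Item 0.74 -> new Bin 4
  Item 0.14 -> Bin 2 (now 0.91)
  Item 0.22 -> Bin 4 (now 0.96)
  Item 0.33 -> new Bin 5
Total bins used = 5

5


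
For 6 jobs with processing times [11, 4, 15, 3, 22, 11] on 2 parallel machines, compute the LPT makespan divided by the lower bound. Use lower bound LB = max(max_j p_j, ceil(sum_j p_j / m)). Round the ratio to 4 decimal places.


LPT order: [22, 15, 11, 11, 4, 3]
Machine loads after assignment: [33, 33]
LPT makespan = 33
Lower bound = max(max_job, ceil(total/2)) = max(22, 33) = 33
Ratio = 33 / 33 = 1.0

1.0


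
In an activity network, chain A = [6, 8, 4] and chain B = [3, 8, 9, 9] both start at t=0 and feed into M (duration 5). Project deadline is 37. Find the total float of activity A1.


Forward pass: ES(A1) = sum of predecessors on chain A = 0
EF = ES + duration = 0 + 6 = 6
Backward pass: LF(M) = deadline = 37; LS(M) = 37 - 5 = 32
LF(A1) = LS(M) - sum(successors on chain A) = 32 - 12 = 20
LS = LF - duration = 20 - 6 = 14
Total float = LS - ES = 14 - 0 = 14

14


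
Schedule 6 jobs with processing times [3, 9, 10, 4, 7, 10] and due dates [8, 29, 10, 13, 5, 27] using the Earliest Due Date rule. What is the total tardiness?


Sort by due date (EDD order): [(7, 5), (3, 8), (10, 10), (4, 13), (10, 27), (9, 29)]
Compute completion times and tardiness:
  Job 1: p=7, d=5, C=7, tardiness=max(0,7-5)=2
  Job 2: p=3, d=8, C=10, tardiness=max(0,10-8)=2
  Job 3: p=10, d=10, C=20, tardiness=max(0,20-10)=10
  Job 4: p=4, d=13, C=24, tardiness=max(0,24-13)=11
  Job 5: p=10, d=27, C=34, tardiness=max(0,34-27)=7
  Job 6: p=9, d=29, C=43, tardiness=max(0,43-29)=14
Total tardiness = 46

46


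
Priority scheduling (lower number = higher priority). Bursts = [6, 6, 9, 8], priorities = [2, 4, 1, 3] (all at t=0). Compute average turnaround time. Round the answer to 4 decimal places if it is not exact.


Sort by priority (ascending = highest first):
Order: [(1, 9), (2, 6), (3, 8), (4, 6)]
Completion times:
  Priority 1, burst=9, C=9
  Priority 2, burst=6, C=15
  Priority 3, burst=8, C=23
  Priority 4, burst=6, C=29
Average turnaround = 76/4 = 19.0

19.0


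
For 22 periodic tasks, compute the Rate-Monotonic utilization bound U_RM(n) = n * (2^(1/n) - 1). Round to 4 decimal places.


Compute 2^(1/22) = 1.0320082797
Subtract 1: 1.0320082797 - 1 = 0.0320082797
Multiply by n: 22 * 0.0320082797 = 0.7041821534
Round to 4 dp: 0.7042

0.7042


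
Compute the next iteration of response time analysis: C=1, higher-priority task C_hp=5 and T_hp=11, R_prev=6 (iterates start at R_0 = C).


R_next = C + ceil(R_prev / T_hp) * C_hp
ceil(6 / 11) = ceil(0.5455) = 1
Interference = 1 * 5 = 5
R_next = 1 + 5 = 6
R_next = R_prev, so the iteration has converged (response time = 6).

6


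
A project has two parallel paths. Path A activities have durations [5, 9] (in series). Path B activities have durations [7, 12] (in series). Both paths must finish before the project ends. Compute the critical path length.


Path A total = 5 + 9 = 14
Path B total = 7 + 12 = 19
Critical path = longest path = max(14, 19) = 19

19


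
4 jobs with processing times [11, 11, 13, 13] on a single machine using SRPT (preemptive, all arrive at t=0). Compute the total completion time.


Since all jobs arrive at t=0, SRPT equals SPT ordering.
SPT order: [11, 11, 13, 13]
Completion times:
  Job 1: p=11, C=11
  Job 2: p=11, C=22
  Job 3: p=13, C=35
  Job 4: p=13, C=48
Total completion time = 11 + 22 + 35 + 48 = 116

116


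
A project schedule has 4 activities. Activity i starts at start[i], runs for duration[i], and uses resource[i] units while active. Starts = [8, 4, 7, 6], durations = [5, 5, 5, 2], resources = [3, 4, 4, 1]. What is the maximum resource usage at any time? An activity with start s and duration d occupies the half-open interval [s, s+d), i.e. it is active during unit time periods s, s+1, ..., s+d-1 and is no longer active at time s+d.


Each activity i is active on [start_i, start_i + duration_i).
Compute total resource usage per time slot:
  t=0: active resources = [], total = 0
  t=1: active resources = [], total = 0
  t=2: active resources = [], total = 0
  t=3: active resources = [], total = 0
  t=4: active resources = [4], total = 4
  t=5: active resources = [4], total = 4
  t=6: active resources = [4, 1], total = 5
  t=7: active resources = [4, 4, 1], total = 9
  t=8: active resources = [3, 4, 4], total = 11
  t=9: active resources = [3, 4], total = 7
  t=10: active resources = [3, 4], total = 7
  t=11: active resources = [3, 4], total = 7
  t=12: active resources = [3], total = 3
Peak resource demand = 11

11


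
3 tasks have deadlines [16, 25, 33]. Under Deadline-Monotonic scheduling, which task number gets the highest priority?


Sort tasks by relative deadline (ascending):
  Task 1: deadline = 16
  Task 2: deadline = 25
  Task 3: deadline = 33
Priority order (highest first): [1, 2, 3]
Highest priority task = 1

1


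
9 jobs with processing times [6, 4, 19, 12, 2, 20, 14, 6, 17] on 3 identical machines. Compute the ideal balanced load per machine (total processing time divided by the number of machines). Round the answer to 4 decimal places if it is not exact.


Total processing time = 6 + 4 + 19 + 12 + 2 + 20 + 14 + 6 + 17 = 100
Number of machines = 3
Ideal balanced load = 100 / 3 = 33.3333

33.3333


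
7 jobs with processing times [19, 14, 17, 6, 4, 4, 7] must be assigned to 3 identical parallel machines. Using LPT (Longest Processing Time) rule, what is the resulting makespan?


Sort jobs in decreasing order (LPT): [19, 17, 14, 7, 6, 4, 4]
Assign each job to the least loaded machine:
  Machine 1: jobs [19, 4], load = 23
  Machine 2: jobs [17, 6], load = 23
  Machine 3: jobs [14, 7, 4], load = 25
Makespan = max load = 25

25


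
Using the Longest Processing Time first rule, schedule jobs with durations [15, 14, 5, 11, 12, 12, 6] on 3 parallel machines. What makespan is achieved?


Sort jobs in decreasing order (LPT): [15, 14, 12, 12, 11, 6, 5]
Assign each job to the least loaded machine:
  Machine 1: jobs [15, 6, 5], load = 26
  Machine 2: jobs [14, 11], load = 25
  Machine 3: jobs [12, 12], load = 24
Makespan = max load = 26

26


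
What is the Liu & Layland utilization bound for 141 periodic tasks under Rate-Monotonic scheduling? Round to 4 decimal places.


Compute 2^(1/141) = 1.0049280405
Subtract 1: 1.0049280405 - 1 = 0.0049280405
Multiply by n: 141 * 0.0049280405 = 0.6948537105
Round to 4 dp: 0.6949

0.6949


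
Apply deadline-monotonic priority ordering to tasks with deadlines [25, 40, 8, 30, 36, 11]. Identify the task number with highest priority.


Sort tasks by relative deadline (ascending):
  Task 3: deadline = 8
  Task 6: deadline = 11
  Task 1: deadline = 25
  Task 4: deadline = 30
  Task 5: deadline = 36
  Task 2: deadline = 40
Priority order (highest first): [3, 6, 1, 4, 5, 2]
Highest priority task = 3

3


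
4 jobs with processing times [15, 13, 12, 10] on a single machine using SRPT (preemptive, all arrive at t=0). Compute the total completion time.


Since all jobs arrive at t=0, SRPT equals SPT ordering.
SPT order: [10, 12, 13, 15]
Completion times:
  Job 1: p=10, C=10
  Job 2: p=12, C=22
  Job 3: p=13, C=35
  Job 4: p=15, C=50
Total completion time = 10 + 22 + 35 + 50 = 117

117


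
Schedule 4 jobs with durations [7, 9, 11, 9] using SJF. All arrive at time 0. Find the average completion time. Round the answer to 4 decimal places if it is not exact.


SJF order (ascending): [7, 9, 9, 11]
Completion times:
  Job 1: burst=7, C=7
  Job 2: burst=9, C=16
  Job 3: burst=9, C=25
  Job 4: burst=11, C=36
Average completion = 84/4 = 21.0

21.0


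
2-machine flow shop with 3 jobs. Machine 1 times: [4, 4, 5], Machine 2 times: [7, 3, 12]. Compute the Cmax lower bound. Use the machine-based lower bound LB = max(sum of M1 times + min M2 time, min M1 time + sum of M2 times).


LB1 = sum(M1 times) + min(M2 times) = 13 + 3 = 16
LB2 = min(M1 times) + sum(M2 times) = 4 + 22 = 26
Lower bound = max(LB1, LB2) = max(16, 26) = 26

26


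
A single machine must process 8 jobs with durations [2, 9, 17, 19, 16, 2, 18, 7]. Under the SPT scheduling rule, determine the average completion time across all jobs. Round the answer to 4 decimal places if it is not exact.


Sort jobs by processing time (SPT order): [2, 2, 7, 9, 16, 17, 18, 19]
Compute completion times sequentially:
  Job 1: processing = 2, completes at 2
  Job 2: processing = 2, completes at 4
  Job 3: processing = 7, completes at 11
  Job 4: processing = 9, completes at 20
  Job 5: processing = 16, completes at 36
  Job 6: processing = 17, completes at 53
  Job 7: processing = 18, completes at 71
  Job 8: processing = 19, completes at 90
Sum of completion times = 287
Average completion time = 287/8 = 35.875

35.875


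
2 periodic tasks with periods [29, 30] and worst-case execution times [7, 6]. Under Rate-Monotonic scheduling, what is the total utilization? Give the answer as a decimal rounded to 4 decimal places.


Compute individual utilizations (exact fractions):
  Task 1: C/T = 7/29 (approx. 0.2414)
  Task 2: C/T = 6/30 = 1/5 (approx. 0.2)
Total utilization U = 7/29 + 1/5 = 64/145
Rounded to 4 decimal places: U = 0.4414
RM (Liu & Layland) bound for 2 tasks = 0.828427; compare with U = 64/145 (approx. 0.441379)
U <= bound, so schedulable by RM sufficient condition.

0.4414


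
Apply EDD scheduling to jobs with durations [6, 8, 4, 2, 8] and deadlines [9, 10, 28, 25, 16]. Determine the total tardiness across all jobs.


Sort by due date (EDD order): [(6, 9), (8, 10), (8, 16), (2, 25), (4, 28)]
Compute completion times and tardiness:
  Job 1: p=6, d=9, C=6, tardiness=max(0,6-9)=0
  Job 2: p=8, d=10, C=14, tardiness=max(0,14-10)=4
  Job 3: p=8, d=16, C=22, tardiness=max(0,22-16)=6
  Job 4: p=2, d=25, C=24, tardiness=max(0,24-25)=0
  Job 5: p=4, d=28, C=28, tardiness=max(0,28-28)=0
Total tardiness = 10

10


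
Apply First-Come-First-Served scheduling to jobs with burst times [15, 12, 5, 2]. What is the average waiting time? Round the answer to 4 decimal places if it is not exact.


FCFS order (as given): [15, 12, 5, 2]
Waiting times:
  Job 1: wait = 0
  Job 2: wait = 15
  Job 3: wait = 27
  Job 4: wait = 32
Sum of waiting times = 74
Average waiting time = 74/4 = 18.5

18.5


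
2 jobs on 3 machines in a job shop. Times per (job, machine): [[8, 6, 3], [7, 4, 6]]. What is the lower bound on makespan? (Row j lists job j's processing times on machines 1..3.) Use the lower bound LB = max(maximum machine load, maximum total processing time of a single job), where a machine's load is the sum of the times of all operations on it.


Machine loads:
  Machine 1: 8 + 7 = 15
  Machine 2: 6 + 4 = 10
  Machine 3: 3 + 6 = 9
Max machine load = 15
Job totals:
  Job 1: 17
  Job 2: 17
Max job total = 17
Lower bound = max(15, 17) = 17

17


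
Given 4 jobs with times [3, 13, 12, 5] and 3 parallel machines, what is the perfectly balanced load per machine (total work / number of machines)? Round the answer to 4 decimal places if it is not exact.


Total processing time = 3 + 13 + 12 + 5 = 33
Number of machines = 3
Ideal balanced load = 33 / 3 = 11.0

11.0


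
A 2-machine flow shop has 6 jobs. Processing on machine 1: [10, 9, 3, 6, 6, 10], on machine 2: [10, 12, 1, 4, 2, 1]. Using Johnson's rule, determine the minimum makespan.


Apply Johnson's rule:
  Group 1 (a <= b): [(2, 9, 12), (1, 10, 10)]
  Group 2 (a > b): [(4, 6, 4), (5, 6, 2), (3, 3, 1), (6, 10, 1)]
Optimal job order: [2, 1, 4, 5, 3, 6]
Schedule:
  Job 2: M1 done at 9, M2 done at 21
  Job 1: M1 done at 19, M2 done at 31
  Job 4: M1 done at 25, M2 done at 35
  Job 5: M1 done at 31, M2 done at 37
  Job 3: M1 done at 34, M2 done at 38
  Job 6: M1 done at 44, M2 done at 45
Makespan = 45

45


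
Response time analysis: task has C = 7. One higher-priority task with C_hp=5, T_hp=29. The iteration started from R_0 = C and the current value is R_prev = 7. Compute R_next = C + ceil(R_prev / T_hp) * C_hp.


R_next = C + ceil(R_prev / T_hp) * C_hp
ceil(7 / 29) = ceil(0.2414) = 1
Interference = 1 * 5 = 5
R_next = 7 + 5 = 12

12


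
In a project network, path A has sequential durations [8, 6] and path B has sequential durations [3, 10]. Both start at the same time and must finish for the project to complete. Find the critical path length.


Path A total = 8 + 6 = 14
Path B total = 3 + 10 = 13
Critical path = longest path = max(14, 13) = 14

14


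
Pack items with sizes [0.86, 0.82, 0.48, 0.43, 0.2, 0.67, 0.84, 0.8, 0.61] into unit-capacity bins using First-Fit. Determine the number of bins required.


Place items sequentially using First-Fit:
  Item 0.86 -> new Bin 1
  Item 0.82 -> new Bin 2
  Item 0.48 -> new Bin 3
  Item 0.43 -> Bin 3 (now 0.91)
  Item 0.2 -> new Bin 4
  Item 0.67 -> Bin 4 (now 0.87)
  Item 0.84 -> new Bin 5
  Item 0.8 -> new Bin 6
  Item 0.61 -> new Bin 7
Total bins used = 7

7


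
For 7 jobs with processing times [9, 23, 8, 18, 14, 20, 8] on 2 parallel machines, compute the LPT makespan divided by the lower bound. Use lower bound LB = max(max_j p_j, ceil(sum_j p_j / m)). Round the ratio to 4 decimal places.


LPT order: [23, 20, 18, 14, 9, 8, 8]
Machine loads after assignment: [54, 46]
LPT makespan = 54
Lower bound = max(max_job, ceil(total/2)) = max(23, 50) = 50
Ratio = 54 / 50 = 1.08

1.08


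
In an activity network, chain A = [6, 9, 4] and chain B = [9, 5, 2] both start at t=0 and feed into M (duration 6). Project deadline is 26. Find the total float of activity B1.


Forward pass: ES(B1) = sum of predecessors on chain B = 0
EF = ES + duration = 0 + 9 = 9
Backward pass: LF(M) = deadline = 26; LS(M) = 26 - 6 = 20
LF(B1) = LS(M) - sum(successors on chain B) = 20 - 7 = 13
LS = LF - duration = 13 - 9 = 4
Total float = LS - ES = 4 - 0 = 4

4


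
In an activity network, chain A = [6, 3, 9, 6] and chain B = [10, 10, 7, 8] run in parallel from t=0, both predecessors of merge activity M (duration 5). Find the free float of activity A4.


ES(A4) = sum of predecessors on chain A = 18
EF(A4) = ES + duration = 18 + 6 = 24
Successor of A4 is M. ES(M) = max(sum(A), sum(B)) = max(24, 35) = 35
Free float = ES(successor) - EF(current) = 35 - 24 = 11

11


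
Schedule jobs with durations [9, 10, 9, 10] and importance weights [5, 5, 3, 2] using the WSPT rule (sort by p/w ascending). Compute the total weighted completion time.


Compute p/w ratios and sort ascending (WSPT): [(9, 5), (10, 5), (9, 3), (10, 2)]
Compute weighted completion times:
  Job (p=9,w=5): C=9, w*C=5*9=45
  Job (p=10,w=5): C=19, w*C=5*19=95
  Job (p=9,w=3): C=28, w*C=3*28=84
  Job (p=10,w=2): C=38, w*C=2*38=76
Total weighted completion time = 300

300


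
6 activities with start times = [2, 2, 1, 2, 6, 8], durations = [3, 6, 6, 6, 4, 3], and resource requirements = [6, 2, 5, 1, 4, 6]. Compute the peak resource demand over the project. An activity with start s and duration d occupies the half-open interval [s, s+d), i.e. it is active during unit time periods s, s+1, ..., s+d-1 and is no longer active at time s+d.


Each activity i is active on [start_i, start_i + duration_i).
Compute total resource usage per time slot:
  t=0: active resources = [], total = 0
  t=1: active resources = [5], total = 5
  t=2: active resources = [6, 2, 5, 1], total = 14
  t=3: active resources = [6, 2, 5, 1], total = 14
  t=4: active resources = [6, 2, 5, 1], total = 14
  t=5: active resources = [2, 5, 1], total = 8
  t=6: active resources = [2, 5, 1, 4], total = 12
  t=7: active resources = [2, 1, 4], total = 7
  t=8: active resources = [4, 6], total = 10
  t=9: active resources = [4, 6], total = 10
  t=10: active resources = [6], total = 6
Peak resource demand = 14

14


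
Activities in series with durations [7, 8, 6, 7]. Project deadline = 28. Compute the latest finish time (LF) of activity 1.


LF(activity 1) = deadline - sum of successor durations
Successors: activities 2 through 4 with durations [8, 6, 7]
Sum of successor durations = 21
LF = 28 - 21 = 7

7


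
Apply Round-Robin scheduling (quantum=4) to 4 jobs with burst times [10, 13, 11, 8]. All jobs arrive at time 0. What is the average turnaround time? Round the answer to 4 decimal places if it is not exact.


Time quantum = 4
Execution trace:
  J1 runs 4 units, time = 4
  J2 runs 4 units, time = 8
  J3 runs 4 units, time = 12
  J4 runs 4 units, time = 16
  J1 runs 4 units, time = 20
  J2 runs 4 units, time = 24
  J3 runs 4 units, time = 28
  J4 runs 4 units, time = 32
  J1 runs 2 units, time = 34
  J2 runs 4 units, time = 38
  J3 runs 3 units, time = 41
  J2 runs 1 units, time = 42
Finish times: [34, 42, 41, 32]
Average turnaround = 149/4 = 37.25

37.25


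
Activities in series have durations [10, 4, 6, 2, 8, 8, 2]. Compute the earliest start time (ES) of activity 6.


Activity 6 starts after activities 1 through 5 complete.
Predecessor durations: [10, 4, 6, 2, 8]
ES = 10 + 4 + 6 + 2 + 8 = 30

30


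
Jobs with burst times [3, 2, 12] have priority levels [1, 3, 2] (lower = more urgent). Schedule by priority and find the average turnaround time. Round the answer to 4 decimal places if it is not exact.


Sort by priority (ascending = highest first):
Order: [(1, 3), (2, 12), (3, 2)]
Completion times:
  Priority 1, burst=3, C=3
  Priority 2, burst=12, C=15
  Priority 3, burst=2, C=17
Average turnaround = 35/3 = 11.6667

11.6667


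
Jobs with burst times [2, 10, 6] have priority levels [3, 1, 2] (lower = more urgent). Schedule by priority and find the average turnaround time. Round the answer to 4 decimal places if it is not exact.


Sort by priority (ascending = highest first):
Order: [(1, 10), (2, 6), (3, 2)]
Completion times:
  Priority 1, burst=10, C=10
  Priority 2, burst=6, C=16
  Priority 3, burst=2, C=18
Average turnaround = 44/3 = 14.6667

14.6667


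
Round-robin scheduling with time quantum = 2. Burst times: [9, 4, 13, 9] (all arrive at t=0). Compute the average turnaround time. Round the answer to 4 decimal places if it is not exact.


Time quantum = 2
Execution trace:
  J1 runs 2 units, time = 2
  J2 runs 2 units, time = 4
  J3 runs 2 units, time = 6
  J4 runs 2 units, time = 8
  J1 runs 2 units, time = 10
  J2 runs 2 units, time = 12
  J3 runs 2 units, time = 14
  J4 runs 2 units, time = 16
  J1 runs 2 units, time = 18
  J3 runs 2 units, time = 20
  J4 runs 2 units, time = 22
  J1 runs 2 units, time = 24
  J3 runs 2 units, time = 26
  J4 runs 2 units, time = 28
  J1 runs 1 units, time = 29
  J3 runs 2 units, time = 31
  J4 runs 1 units, time = 32
  J3 runs 2 units, time = 34
  J3 runs 1 units, time = 35
Finish times: [29, 12, 35, 32]
Average turnaround = 108/4 = 27.0

27.0


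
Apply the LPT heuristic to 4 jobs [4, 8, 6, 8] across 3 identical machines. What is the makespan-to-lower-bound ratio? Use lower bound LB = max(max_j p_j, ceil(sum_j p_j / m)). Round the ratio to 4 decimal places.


LPT order: [8, 8, 6, 4]
Machine loads after assignment: [8, 8, 10]
LPT makespan = 10
Lower bound = max(max_job, ceil(total/3)) = max(8, 9) = 9
Ratio = 10 / 9 = 1.1111

1.1111


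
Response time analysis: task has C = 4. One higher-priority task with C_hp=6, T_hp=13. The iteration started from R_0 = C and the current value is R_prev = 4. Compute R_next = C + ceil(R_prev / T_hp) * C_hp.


R_next = C + ceil(R_prev / T_hp) * C_hp
ceil(4 / 13) = ceil(0.3077) = 1
Interference = 1 * 6 = 6
R_next = 4 + 6 = 10

10


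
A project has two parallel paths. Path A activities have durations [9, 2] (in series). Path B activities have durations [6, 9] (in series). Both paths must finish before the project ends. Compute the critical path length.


Path A total = 9 + 2 = 11
Path B total = 6 + 9 = 15
Critical path = longest path = max(11, 15) = 15

15


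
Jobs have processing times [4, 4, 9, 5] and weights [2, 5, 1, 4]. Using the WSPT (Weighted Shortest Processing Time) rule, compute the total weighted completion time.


Compute p/w ratios and sort ascending (WSPT): [(4, 5), (5, 4), (4, 2), (9, 1)]
Compute weighted completion times:
  Job (p=4,w=5): C=4, w*C=5*4=20
  Job (p=5,w=4): C=9, w*C=4*9=36
  Job (p=4,w=2): C=13, w*C=2*13=26
  Job (p=9,w=1): C=22, w*C=1*22=22
Total weighted completion time = 104

104


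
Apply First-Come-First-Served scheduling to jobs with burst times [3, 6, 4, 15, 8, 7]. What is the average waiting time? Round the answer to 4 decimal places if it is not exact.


FCFS order (as given): [3, 6, 4, 15, 8, 7]
Waiting times:
  Job 1: wait = 0
  Job 2: wait = 3
  Job 3: wait = 9
  Job 4: wait = 13
  Job 5: wait = 28
  Job 6: wait = 36
Sum of waiting times = 89
Average waiting time = 89/6 = 14.8333

14.8333


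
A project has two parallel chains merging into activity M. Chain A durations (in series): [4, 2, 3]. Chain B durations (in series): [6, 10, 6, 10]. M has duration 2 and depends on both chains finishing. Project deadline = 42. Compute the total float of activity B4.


Forward pass: ES(B4) = sum of predecessors on chain B = 22
EF = ES + duration = 22 + 10 = 32
Backward pass: LF(M) = deadline = 42; LS(M) = 42 - 2 = 40
LF(B4) = LS(M) - sum(successors on chain B) = 40 - 0 = 40
LS = LF - duration = 40 - 10 = 30
Total float = LS - ES = 30 - 22 = 8

8


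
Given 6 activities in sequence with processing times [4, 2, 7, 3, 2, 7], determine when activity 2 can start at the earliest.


Activity 2 starts after activities 1 through 1 complete.
Predecessor durations: [4]
ES = 4 = 4

4


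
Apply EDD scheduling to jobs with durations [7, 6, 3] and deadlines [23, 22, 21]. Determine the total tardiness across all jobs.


Sort by due date (EDD order): [(3, 21), (6, 22), (7, 23)]
Compute completion times and tardiness:
  Job 1: p=3, d=21, C=3, tardiness=max(0,3-21)=0
  Job 2: p=6, d=22, C=9, tardiness=max(0,9-22)=0
  Job 3: p=7, d=23, C=16, tardiness=max(0,16-23)=0
Total tardiness = 0

0


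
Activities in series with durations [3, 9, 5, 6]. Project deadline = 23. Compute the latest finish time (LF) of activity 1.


LF(activity 1) = deadline - sum of successor durations
Successors: activities 2 through 4 with durations [9, 5, 6]
Sum of successor durations = 20
LF = 23 - 20 = 3

3


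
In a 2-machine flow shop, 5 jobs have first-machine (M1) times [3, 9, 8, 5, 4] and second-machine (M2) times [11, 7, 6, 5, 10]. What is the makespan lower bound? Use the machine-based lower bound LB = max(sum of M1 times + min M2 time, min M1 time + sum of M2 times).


LB1 = sum(M1 times) + min(M2 times) = 29 + 5 = 34
LB2 = min(M1 times) + sum(M2 times) = 3 + 39 = 42
Lower bound = max(LB1, LB2) = max(34, 42) = 42

42


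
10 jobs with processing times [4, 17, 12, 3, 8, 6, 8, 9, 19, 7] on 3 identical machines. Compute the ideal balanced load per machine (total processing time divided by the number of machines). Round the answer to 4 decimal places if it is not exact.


Total processing time = 4 + 17 + 12 + 3 + 8 + 6 + 8 + 9 + 19 + 7 = 93
Number of machines = 3
Ideal balanced load = 93 / 3 = 31.0

31.0


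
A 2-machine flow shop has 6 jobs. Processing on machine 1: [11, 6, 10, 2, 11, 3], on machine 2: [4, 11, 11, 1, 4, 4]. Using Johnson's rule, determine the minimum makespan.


Apply Johnson's rule:
  Group 1 (a <= b): [(6, 3, 4), (2, 6, 11), (3, 10, 11)]
  Group 2 (a > b): [(1, 11, 4), (5, 11, 4), (4, 2, 1)]
Optimal job order: [6, 2, 3, 1, 5, 4]
Schedule:
  Job 6: M1 done at 3, M2 done at 7
  Job 2: M1 done at 9, M2 done at 20
  Job 3: M1 done at 19, M2 done at 31
  Job 1: M1 done at 30, M2 done at 35
  Job 5: M1 done at 41, M2 done at 45
  Job 4: M1 done at 43, M2 done at 46
Makespan = 46

46


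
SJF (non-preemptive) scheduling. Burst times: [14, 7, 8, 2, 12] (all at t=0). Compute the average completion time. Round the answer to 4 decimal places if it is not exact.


SJF order (ascending): [2, 7, 8, 12, 14]
Completion times:
  Job 1: burst=2, C=2
  Job 2: burst=7, C=9
  Job 3: burst=8, C=17
  Job 4: burst=12, C=29
  Job 5: burst=14, C=43
Average completion = 100/5 = 20.0

20.0


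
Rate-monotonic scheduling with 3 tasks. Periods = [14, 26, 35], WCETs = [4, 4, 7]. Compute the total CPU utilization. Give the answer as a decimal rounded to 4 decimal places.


Compute individual utilizations (exact fractions):
  Task 1: C/T = 4/14 = 2/7 (approx. 0.2857)
  Task 2: C/T = 4/26 = 2/13 (approx. 0.1538)
  Task 3: C/T = 7/35 = 1/5 (approx. 0.2)
Total utilization U = 2/7 + 2/13 + 1/5 = 291/455
Rounded to 4 decimal places: U = 0.6396
RM (Liu & Layland) bound for 3 tasks = 0.779763; compare with U = 291/455 (approx. 0.639560)
U <= bound, so schedulable by RM sufficient condition.

0.6396


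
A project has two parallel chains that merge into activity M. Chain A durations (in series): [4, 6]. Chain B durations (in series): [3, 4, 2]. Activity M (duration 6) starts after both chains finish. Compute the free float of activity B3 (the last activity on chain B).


ES(B3) = sum of predecessors on chain B = 7
EF(B3) = ES + duration = 7 + 2 = 9
Successor of B3 is M. ES(M) = max(sum(A), sum(B)) = max(10, 9) = 10
Free float = ES(successor) - EF(current) = 10 - 9 = 1

1


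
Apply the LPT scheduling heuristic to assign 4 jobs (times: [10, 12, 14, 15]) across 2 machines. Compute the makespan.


Sort jobs in decreasing order (LPT): [15, 14, 12, 10]
Assign each job to the least loaded machine:
  Machine 1: jobs [15, 10], load = 25
  Machine 2: jobs [14, 12], load = 26
Makespan = max load = 26

26


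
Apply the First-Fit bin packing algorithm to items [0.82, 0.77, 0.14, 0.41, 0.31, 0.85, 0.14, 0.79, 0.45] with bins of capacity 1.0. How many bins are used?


Place items sequentially using First-Fit:
  Item 0.82 -> new Bin 1
  Item 0.77 -> new Bin 2
  Item 0.14 -> Bin 1 (now 0.96)
  Item 0.41 -> new Bin 3
  Item 0.31 -> Bin 3 (now 0.72)
  Item 0.85 -> new Bin 4
  Item 0.14 -> Bin 2 (now 0.91)
  Item 0.79 -> new Bin 5
  Item 0.45 -> new Bin 6
Total bins used = 6

6


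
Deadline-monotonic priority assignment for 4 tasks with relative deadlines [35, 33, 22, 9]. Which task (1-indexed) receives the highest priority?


Sort tasks by relative deadline (ascending):
  Task 4: deadline = 9
  Task 3: deadline = 22
  Task 2: deadline = 33
  Task 1: deadline = 35
Priority order (highest first): [4, 3, 2, 1]
Highest priority task = 4

4


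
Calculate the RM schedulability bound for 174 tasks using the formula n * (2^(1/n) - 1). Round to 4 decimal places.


Compute 2^(1/174) = 1.0039915496
Subtract 1: 1.0039915496 - 1 = 0.0039915496
Multiply by n: 174 * 0.0039915496 = 0.6945296304
Round to 4 dp: 0.6945

0.6945


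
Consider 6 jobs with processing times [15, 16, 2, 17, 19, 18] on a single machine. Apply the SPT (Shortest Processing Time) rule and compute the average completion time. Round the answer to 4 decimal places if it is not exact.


Sort jobs by processing time (SPT order): [2, 15, 16, 17, 18, 19]
Compute completion times sequentially:
  Job 1: processing = 2, completes at 2
  Job 2: processing = 15, completes at 17
  Job 3: processing = 16, completes at 33
  Job 4: processing = 17, completes at 50
  Job 5: processing = 18, completes at 68
  Job 6: processing = 19, completes at 87
Sum of completion times = 257
Average completion time = 257/6 = 42.8333

42.8333


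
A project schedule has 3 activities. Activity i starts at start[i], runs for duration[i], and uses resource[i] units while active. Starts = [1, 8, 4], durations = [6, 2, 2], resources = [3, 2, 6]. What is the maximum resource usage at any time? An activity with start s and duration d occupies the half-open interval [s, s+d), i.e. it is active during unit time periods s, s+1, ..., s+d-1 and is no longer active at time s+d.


Each activity i is active on [start_i, start_i + duration_i).
Compute total resource usage per time slot:
  t=0: active resources = [], total = 0
  t=1: active resources = [3], total = 3
  t=2: active resources = [3], total = 3
  t=3: active resources = [3], total = 3
  t=4: active resources = [3, 6], total = 9
  t=5: active resources = [3, 6], total = 9
  t=6: active resources = [3], total = 3
  t=7: active resources = [], total = 0
  t=8: active resources = [2], total = 2
  t=9: active resources = [2], total = 2
Peak resource demand = 9

9


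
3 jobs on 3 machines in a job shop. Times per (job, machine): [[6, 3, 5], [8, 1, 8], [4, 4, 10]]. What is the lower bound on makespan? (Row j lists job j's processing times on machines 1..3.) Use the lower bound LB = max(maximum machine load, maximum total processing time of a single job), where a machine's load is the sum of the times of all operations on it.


Machine loads:
  Machine 1: 6 + 8 + 4 = 18
  Machine 2: 3 + 1 + 4 = 8
  Machine 3: 5 + 8 + 10 = 23
Max machine load = 23
Job totals:
  Job 1: 14
  Job 2: 17
  Job 3: 18
Max job total = 18
Lower bound = max(23, 18) = 23

23
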